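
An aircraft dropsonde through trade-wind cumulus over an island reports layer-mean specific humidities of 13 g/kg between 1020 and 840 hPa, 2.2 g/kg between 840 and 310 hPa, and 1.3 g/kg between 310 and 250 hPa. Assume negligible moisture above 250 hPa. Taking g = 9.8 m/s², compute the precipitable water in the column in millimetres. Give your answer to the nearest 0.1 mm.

Precipitable water is the column-integrated vapour mass per unit area: PW = (1/g) Σ q̄ Δp, with q in kg/kg and Δp in Pa (1 kg/m² of water = 1 mm).
Layer 1020–840 hPa: Δp = 180 hPa = 18000 Pa, q̄ = 0.013 kg/kg → 0.013 × 18000 / 9.8 = 23.88 mm
Layer 840–310 hPa: Δp = 530 hPa = 53000 Pa, q̄ = 0.0022 kg/kg → 0.0022 × 53000 / 9.8 = 11.90 mm
Layer 310–250 hPa: Δp = 60 hPa = 6000 Pa, q̄ = 0.0013 kg/kg → 0.0013 × 6000 / 9.8 = 0.80 mm
PW = 23.88 + 11.90 + 0.80 = 36.58 ≈ 36.6 mm.

PW ≈ 36.6 mm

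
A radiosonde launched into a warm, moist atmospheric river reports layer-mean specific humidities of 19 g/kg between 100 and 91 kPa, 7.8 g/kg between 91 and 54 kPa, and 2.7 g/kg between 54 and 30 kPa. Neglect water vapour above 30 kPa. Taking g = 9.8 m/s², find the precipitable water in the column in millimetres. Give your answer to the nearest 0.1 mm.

Precipitable water is the column-integrated vapour mass per unit area: PW = (1/g) Σ q̄ Δp, with q in kg/kg and Δp in Pa (1 kg/m² of water = 1 mm).
Layer 100–91 kPa: Δp = 90 hPa = 9000 Pa, q̄ = 0.019 kg/kg → 0.019 × 9000 / 9.8 = 17.45 mm
Layer 91–54 kPa: Δp = 370 hPa = 37000 Pa, q̄ = 0.0078 kg/kg → 0.0078 × 37000 / 9.8 = 29.45 mm
Layer 54–30 kPa: Δp = 240 hPa = 24000 Pa, q̄ = 0.0027 kg/kg → 0.0027 × 24000 / 9.8 = 6.61 mm
PW = 17.45 + 29.45 + 6.61 = 53.51 ≈ 53.5 mm.

PW ≈ 53.5 mm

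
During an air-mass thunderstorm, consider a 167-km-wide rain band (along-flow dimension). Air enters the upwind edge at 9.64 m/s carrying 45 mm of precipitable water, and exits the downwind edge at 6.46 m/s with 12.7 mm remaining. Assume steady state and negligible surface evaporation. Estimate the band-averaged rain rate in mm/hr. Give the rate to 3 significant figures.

Column moisture flux per unit crosswind length is F = V × PW.
Inflow: F_in = 9.64 × 45 = 433.8 mm·m/s
Outflow: F_out = 6.46 × 12.7 = 82.042 mm·m/s
Steady-state rate R = (F_in − F_out)/L = (433.8 − 82.042) / 167000 m = 2.106e-03 mm/s.
R = 2.106e-03 × 3600 = 7.58 mm/hr.

R ≈ 7.58 mm/hr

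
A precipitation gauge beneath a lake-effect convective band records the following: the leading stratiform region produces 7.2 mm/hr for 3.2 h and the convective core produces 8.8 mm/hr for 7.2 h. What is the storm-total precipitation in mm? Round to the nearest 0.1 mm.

total ≈ 86.4 mm

Total = Σ Rᵢ Δtᵢ = 7.2 × 3.2 + 8.8 × 7.2
      = 23.04 + 63.36 = 86.4 mm.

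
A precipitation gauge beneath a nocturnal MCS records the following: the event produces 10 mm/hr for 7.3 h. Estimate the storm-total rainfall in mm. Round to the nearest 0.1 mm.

Total = Σ Rᵢ Δtᵢ = 10 × 7.3
      = 73 = 73.0 mm.

total ≈ 73.0 mm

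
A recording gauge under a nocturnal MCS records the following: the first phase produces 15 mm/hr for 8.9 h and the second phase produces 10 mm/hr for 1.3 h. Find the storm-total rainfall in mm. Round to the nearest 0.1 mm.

total ≈ 146.5 mm

Total = Σ Rᵢ Δtᵢ = 15 × 8.9 + 10 × 1.3
      = 133.5 + 13 = 146.5 mm.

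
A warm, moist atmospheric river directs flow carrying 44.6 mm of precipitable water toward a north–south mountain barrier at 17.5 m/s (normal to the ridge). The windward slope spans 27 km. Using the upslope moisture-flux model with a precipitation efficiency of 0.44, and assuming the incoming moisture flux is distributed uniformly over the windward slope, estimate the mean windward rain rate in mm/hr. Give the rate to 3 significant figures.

Incoming column moisture flux per unit ridge length: F = V × PW = 17.5 × 44.6 = 780.5 mm·m/s.
Spread over the 27 km slope with efficiency ε = 0.44: R = ε·F/W = 0.44 × 780.5 / 27000 m = 1.272e-02 mm/s.
R = 1.272e-02 × 3600 = 45.8 mm/hr.

R ≈ 45.8 mm/hr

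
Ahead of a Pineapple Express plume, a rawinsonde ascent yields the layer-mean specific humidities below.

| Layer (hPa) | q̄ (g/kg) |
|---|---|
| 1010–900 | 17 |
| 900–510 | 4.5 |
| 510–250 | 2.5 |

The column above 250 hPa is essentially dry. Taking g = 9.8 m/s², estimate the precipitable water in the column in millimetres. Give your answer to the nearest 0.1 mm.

Precipitable water is the column-integrated vapour mass per unit area: PW = (1/g) Σ q̄ Δp, with q in kg/kg and Δp in Pa (1 kg/m² of water = 1 mm).
Layer 1010–900 hPa: Δp = 110 hPa = 11000 Pa, q̄ = 0.017 kg/kg → 0.017 × 11000 / 9.8 = 19.08 mm
Layer 900–510 hPa: Δp = 390 hPa = 39000 Pa, q̄ = 0.0045 kg/kg → 0.0045 × 39000 / 9.8 = 17.91 mm
Layer 510–250 hPa: Δp = 260 hPa = 26000 Pa, q̄ = 0.0025 kg/kg → 0.0025 × 26000 / 9.8 = 6.63 mm
PW = 19.08 + 17.91 + 6.63 = 43.62 ≈ 43.6 mm.

PW ≈ 43.6 mm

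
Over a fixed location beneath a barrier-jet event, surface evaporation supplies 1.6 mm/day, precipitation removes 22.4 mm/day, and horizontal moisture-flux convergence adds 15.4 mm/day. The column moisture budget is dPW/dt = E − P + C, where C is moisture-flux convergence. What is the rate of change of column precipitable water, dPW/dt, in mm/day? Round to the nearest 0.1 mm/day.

dPW/dt ≈ -5.4 mm/day

dPW/dt = E − P + C = 1.6 − 22.4 + (15.4) = -5.4 mm/day.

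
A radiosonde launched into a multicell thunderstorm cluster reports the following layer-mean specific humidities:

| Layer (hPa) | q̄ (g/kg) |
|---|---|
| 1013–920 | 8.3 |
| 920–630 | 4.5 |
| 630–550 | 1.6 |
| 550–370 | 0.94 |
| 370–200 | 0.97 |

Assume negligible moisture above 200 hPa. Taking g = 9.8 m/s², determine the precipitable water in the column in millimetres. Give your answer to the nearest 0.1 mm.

Precipitable water is the column-integrated vapour mass per unit area: PW = (1/g) Σ q̄ Δp, with q in kg/kg and Δp in Pa (1 kg/m² of water = 1 mm).
Layer 1013–920 hPa: Δp = 93 hPa = 9300 Pa, q̄ = 0.0083 kg/kg → 0.0083 × 9300 / 9.8 = 7.88 mm
Layer 920–630 hPa: Δp = 290 hPa = 29000 Pa, q̄ = 0.0045 kg/kg → 0.0045 × 29000 / 9.8 = 13.32 mm
Layer 630–550 hPa: Δp = 80 hPa = 8000 Pa, q̄ = 0.0016 kg/kg → 0.0016 × 8000 / 9.8 = 1.31 mm
Layer 550–370 hPa: Δp = 180 hPa = 18000 Pa, q̄ = 0.00094 kg/kg → 0.00094 × 18000 / 9.8 = 1.73 mm
Layer 370–200 hPa: Δp = 170 hPa = 17000 Pa, q̄ = 0.00097 kg/kg → 0.00097 × 17000 / 9.8 = 1.68 mm
PW = 7.88 + 13.32 + 1.31 + 1.73 + 1.68 = 25.92 ≈ 25.9 mm.

PW ≈ 25.9 mm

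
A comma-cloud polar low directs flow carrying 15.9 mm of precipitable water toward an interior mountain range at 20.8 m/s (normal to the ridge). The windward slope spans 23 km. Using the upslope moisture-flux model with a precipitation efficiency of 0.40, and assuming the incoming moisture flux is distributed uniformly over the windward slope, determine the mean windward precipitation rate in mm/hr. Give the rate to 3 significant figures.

Incoming column moisture flux per unit ridge length: F = V × PW = 20.8 × 15.9 = 330.72 mm·m/s.
Spread over the 23 km slope with efficiency ε = 0.40: R = ε·F/W = 0.40 × 330.72 / 23000 m = 5.752e-03 mm/s.
R = 5.752e-03 × 3600 = 20.7 mm/hr.

R ≈ 20.7 mm/hr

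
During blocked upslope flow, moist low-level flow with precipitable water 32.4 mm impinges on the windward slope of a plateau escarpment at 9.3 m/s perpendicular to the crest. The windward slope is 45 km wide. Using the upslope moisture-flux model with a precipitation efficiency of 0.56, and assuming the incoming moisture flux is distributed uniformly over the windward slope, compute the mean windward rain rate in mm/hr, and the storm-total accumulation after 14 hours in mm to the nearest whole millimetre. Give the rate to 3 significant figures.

R ≈ 13.5 mm/hr; total ≈ 189 mm

Incoming column moisture flux per unit ridge length: F = V × PW = 9.3 × 32.4 = 301.32 mm·m/s.
Spread over the 45 km slope with efficiency ε = 0.56: R = ε·F/W = 0.56 × 301.32 / 45000 m = 3.750e-03 mm/s.
R = 3.750e-03 × 3600 = 13.5 mm/hr.
Over 14 h: total = 13.5 × 14 = 189 mm.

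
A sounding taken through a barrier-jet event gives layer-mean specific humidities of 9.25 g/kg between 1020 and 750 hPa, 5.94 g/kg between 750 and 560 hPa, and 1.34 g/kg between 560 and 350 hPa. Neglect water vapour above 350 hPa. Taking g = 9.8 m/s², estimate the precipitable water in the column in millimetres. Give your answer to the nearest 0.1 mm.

Precipitable water is the column-integrated vapour mass per unit area: PW = (1/g) Σ q̄ Δp, with q in kg/kg and Δp in Pa (1 kg/m² of water = 1 mm).
Layer 1020–750 hPa: Δp = 270 hPa = 27000 Pa, q̄ = 0.00925 kg/kg → 0.00925 × 27000 / 9.8 = 25.48 mm
Layer 750–560 hPa: Δp = 190 hPa = 19000 Pa, q̄ = 0.00594 kg/kg → 0.00594 × 19000 / 9.8 = 11.52 mm
Layer 560–350 hPa: Δp = 210 hPa = 21000 Pa, q̄ = 0.00134 kg/kg → 0.00134 × 21000 / 9.8 = 2.87 mm
PW = 25.48 + 11.52 + 2.87 = 39.87 ≈ 39.9 mm.

PW ≈ 39.9 mm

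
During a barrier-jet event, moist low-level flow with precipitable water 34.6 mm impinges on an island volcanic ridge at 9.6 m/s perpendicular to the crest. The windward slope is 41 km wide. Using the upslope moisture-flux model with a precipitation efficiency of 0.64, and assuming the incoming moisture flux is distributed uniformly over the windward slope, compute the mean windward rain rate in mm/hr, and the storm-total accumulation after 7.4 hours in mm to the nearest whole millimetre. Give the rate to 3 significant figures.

R ≈ 18.7 mm/hr; total ≈ 138 mm

Incoming column moisture flux per unit ridge length: F = V × PW = 9.6 × 34.6 = 332.16 mm·m/s.
Spread over the 41 km slope with efficiency ε = 0.64: R = ε·F/W = 0.64 × 332.16 / 41000 m = 5.185e-03 mm/s.
R = 5.185e-03 × 3600 = 18.7 mm/hr.
Over 7.4 h: total = 18.7 × 7.4 = 138.38 ≈ 138 mm.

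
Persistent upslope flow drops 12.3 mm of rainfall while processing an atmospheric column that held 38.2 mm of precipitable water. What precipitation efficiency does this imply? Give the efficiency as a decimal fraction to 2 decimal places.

ε ≈ 0.32

ε = rainfall / PW = 12.3 / 38.2 = 0.32.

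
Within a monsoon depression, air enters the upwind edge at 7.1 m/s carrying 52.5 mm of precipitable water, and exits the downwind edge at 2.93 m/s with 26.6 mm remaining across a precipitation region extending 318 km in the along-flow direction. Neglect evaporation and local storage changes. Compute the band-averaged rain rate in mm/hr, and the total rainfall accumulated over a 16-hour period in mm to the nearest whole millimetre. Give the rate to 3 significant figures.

R ≈ 3.34 mm/hr; total ≈ 53 mm

Column moisture flux per unit crosswind length is F = V × PW.
Inflow: F_in = 7.1 × 52.5 = 372.75 mm·m/s
Outflow: F_out = 2.93 × 26.6 = 77.938 mm·m/s
Steady-state rate R = (F_in − F_out)/L = (372.75 − 77.938) / 318000 m = 9.271e-04 mm/s.
R = 9.271e-04 × 3600 = 3.34 mm/hr.
Over 16 h: total = 3.34 × 16 = 53.44 ≈ 53 mm.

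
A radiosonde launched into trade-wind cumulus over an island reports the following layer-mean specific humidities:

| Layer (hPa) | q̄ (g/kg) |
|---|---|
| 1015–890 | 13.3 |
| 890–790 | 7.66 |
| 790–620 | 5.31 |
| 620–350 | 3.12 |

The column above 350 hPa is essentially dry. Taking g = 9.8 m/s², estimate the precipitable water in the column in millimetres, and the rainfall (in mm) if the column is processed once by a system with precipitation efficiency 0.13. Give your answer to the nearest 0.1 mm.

PW ≈ 42.6 mm; rainfall ≈ 5.5 mm

Precipitable water is the column-integrated vapour mass per unit area: PW = (1/g) Σ q̄ Δp, with q in kg/kg and Δp in Pa (1 kg/m² of water = 1 mm).
Layer 1015–890 hPa: Δp = 125 hPa = 12500 Pa, q̄ = 0.0133 kg/kg → 0.0133 × 12500 / 9.8 = 16.96 mm
Layer 890–790 hPa: Δp = 100 hPa = 10000 Pa, q̄ = 0.00766 kg/kg → 0.00766 × 10000 / 9.8 = 7.82 mm
Layer 790–620 hPa: Δp = 170 hPa = 17000 Pa, q̄ = 0.00531 kg/kg → 0.00531 × 17000 / 9.8 = 9.21 mm
Layer 620–350 hPa: Δp = 270 hPa = 27000 Pa, q̄ = 0.00312 kg/kg → 0.00312 × 27000 / 9.8 = 8.60 mm
PW = 16.96 + 7.82 + 9.21 + 8.60 = 42.59 ≈ 42.6 mm.
Rainfall = ε × PW = 0.13 × 42.6 = 5.5 mm.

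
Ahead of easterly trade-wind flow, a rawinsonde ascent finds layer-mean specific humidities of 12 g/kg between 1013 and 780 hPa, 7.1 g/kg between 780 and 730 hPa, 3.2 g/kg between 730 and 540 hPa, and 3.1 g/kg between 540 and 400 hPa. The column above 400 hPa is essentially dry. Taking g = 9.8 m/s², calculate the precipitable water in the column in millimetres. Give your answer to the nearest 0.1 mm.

PW ≈ 42.8 mm

Precipitable water is the column-integrated vapour mass per unit area: PW = (1/g) Σ q̄ Δp, with q in kg/kg and Δp in Pa (1 kg/m² of water = 1 mm).
Layer 1013–780 hPa: Δp = 233 hPa = 23300 Pa, q̄ = 0.012 kg/kg → 0.012 × 23300 / 9.8 = 28.53 mm
Layer 780–730 hPa: Δp = 50 hPa = 5000 Pa, q̄ = 0.0071 kg/kg → 0.0071 × 5000 / 9.8 = 3.62 mm
Layer 730–540 hPa: Δp = 190 hPa = 19000 Pa, q̄ = 0.0032 kg/kg → 0.0032 × 19000 / 9.8 = 6.20 mm
Layer 540–400 hPa: Δp = 140 hPa = 14000 Pa, q̄ = 0.0031 kg/kg → 0.0031 × 14000 / 9.8 = 4.43 mm
PW = 28.53 + 3.62 + 6.20 + 4.43 = 42.78 ≈ 42.8 mm.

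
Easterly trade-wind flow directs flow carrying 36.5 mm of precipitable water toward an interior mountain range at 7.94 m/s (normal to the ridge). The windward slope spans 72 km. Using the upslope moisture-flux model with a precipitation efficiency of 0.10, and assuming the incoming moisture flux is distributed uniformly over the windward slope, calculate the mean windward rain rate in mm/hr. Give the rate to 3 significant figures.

Incoming column moisture flux per unit ridge length: F = V × PW = 7.94 × 36.5 = 289.81 mm·m/s.
Spread over the 72 km slope with efficiency ε = 0.10: R = ε·F/W = 0.10 × 289.81 / 72000 m = 4.025e-04 mm/s.
R = 4.025e-04 × 3600 = 1.45 mm/hr.

R ≈ 1.45 mm/hr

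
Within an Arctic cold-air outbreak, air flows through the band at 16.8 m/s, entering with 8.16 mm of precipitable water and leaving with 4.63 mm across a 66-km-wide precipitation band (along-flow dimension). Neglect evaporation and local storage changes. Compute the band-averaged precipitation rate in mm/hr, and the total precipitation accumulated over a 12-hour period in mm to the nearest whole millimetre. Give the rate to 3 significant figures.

Column moisture flux per unit crosswind length is F = V × PW.
Inflow: F_in = 16.8 × 8.16 = 137.088 mm·m/s
Outflow: F_out = 16.8 × 4.63 = 77.784 mm·m/s
Steady-state rate R = (F_in − F_out)/L = (137.088 − 77.784) / 66000 m = 8.985e-04 mm/s.
R = 8.985e-04 × 3600 = 3.23 mm/hr.
Over 12 h: total = 3.23 × 12 = 38.76 ≈ 39 mm.

R ≈ 3.23 mm/hr; total ≈ 39 mm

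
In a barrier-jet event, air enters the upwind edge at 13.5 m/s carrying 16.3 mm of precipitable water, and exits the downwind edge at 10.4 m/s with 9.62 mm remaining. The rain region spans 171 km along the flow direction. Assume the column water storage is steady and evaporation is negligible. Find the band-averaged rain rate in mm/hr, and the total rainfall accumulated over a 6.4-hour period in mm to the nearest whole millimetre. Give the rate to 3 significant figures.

R ≈ 2.53 mm/hr; total ≈ 16 mm

Column moisture flux per unit crosswind length is F = V × PW.
Inflow: F_in = 13.5 × 16.3 = 220.05 mm·m/s
Outflow: F_out = 10.4 × 9.62 = 100.048 mm·m/s
Steady-state rate R = (F_in − F_out)/L = (220.05 − 100.048) / 171000 m = 7.018e-04 mm/s.
R = 7.018e-04 × 3600 = 2.53 mm/hr.
Over 6.4 h: total = 2.53 × 6.4 = 16.192 ≈ 16 mm.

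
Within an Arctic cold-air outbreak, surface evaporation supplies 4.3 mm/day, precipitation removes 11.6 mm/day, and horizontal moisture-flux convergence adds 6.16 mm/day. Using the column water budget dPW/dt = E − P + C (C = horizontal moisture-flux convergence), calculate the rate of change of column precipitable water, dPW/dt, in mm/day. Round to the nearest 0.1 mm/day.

dPW/dt ≈ -1.1 mm/day

dPW/dt = E − P + C = 4.3 − 11.6 + (6.16) = -1.1 mm/day.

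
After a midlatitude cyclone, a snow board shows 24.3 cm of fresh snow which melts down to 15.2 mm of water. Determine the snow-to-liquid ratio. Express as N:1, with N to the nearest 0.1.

ratio ≈ 16.0

Ratio = snow depth / SWE = 243 mm / 15.2 mm = 16.0, i.e. 16.0:1.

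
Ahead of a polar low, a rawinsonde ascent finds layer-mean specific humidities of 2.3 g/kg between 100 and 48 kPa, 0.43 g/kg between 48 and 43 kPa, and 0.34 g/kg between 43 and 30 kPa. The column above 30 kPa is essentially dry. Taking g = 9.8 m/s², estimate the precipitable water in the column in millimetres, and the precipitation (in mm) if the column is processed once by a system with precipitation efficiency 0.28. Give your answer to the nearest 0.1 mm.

Precipitable water is the column-integrated vapour mass per unit area: PW = (1/g) Σ q̄ Δp, with q in kg/kg and Δp in Pa (1 kg/m² of water = 1 mm).
Layer 100–48 kPa: Δp = 520 hPa = 52000 Pa, q̄ = 0.0023 kg/kg → 0.0023 × 52000 / 9.8 = 12.20 mm
Layer 48–43 kPa: Δp = 50 hPa = 5000 Pa, q̄ = 0.00043 kg/kg → 0.00043 × 5000 / 9.8 = 0.22 mm
Layer 43–30 kPa: Δp = 130 hPa = 13000 Pa, q̄ = 0.00034 kg/kg → 0.00034 × 13000 / 9.8 = 0.45 mm
PW = 12.20 + 0.22 + 0.45 = 12.87 ≈ 12.9 mm.
Precipitation = ε × PW = 0.28 × 12.9 = 3.6 mm.

PW ≈ 12.9 mm; precipitation ≈ 3.6 mm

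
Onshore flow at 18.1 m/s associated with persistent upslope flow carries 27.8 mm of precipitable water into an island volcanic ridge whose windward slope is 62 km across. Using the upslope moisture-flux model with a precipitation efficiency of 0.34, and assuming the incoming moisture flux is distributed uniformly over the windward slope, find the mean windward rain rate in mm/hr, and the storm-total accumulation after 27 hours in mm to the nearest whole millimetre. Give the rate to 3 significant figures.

Incoming column moisture flux per unit ridge length: F = V × PW = 18.1 × 27.8 = 503.18 mm·m/s.
Spread over the 62 km slope with efficiency ε = 0.34: R = ε·F/W = 0.34 × 503.18 / 62000 m = 2.759e-03 mm/s.
R = 2.759e-03 × 3600 = 9.93 mm/hr.
Over 27 h: total = 9.93 × 27 = 268.11 ≈ 268 mm.

R ≈ 9.93 mm/hr; total ≈ 268 mm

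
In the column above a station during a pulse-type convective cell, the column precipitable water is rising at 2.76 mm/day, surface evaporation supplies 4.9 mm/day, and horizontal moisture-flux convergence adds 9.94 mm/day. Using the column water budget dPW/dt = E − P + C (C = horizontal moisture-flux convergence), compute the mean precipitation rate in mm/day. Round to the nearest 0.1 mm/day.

dPW/dt = +2.76 mm/day.
P = E + C − dPW/dt = 4.9 + (9.94) − (+2.76) = 12.1 mm/day.

P ≈ 12.1 mm/day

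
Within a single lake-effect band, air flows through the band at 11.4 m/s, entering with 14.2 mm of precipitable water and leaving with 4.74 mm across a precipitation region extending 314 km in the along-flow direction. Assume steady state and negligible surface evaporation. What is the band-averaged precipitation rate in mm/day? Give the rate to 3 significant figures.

Column moisture flux per unit crosswind length is F = V × PW.
Inflow: F_in = 11.4 × 14.2 = 161.88 mm·m/s
Outflow: F_out = 11.4 × 4.74 = 54.036 mm·m/s
Steady-state rate R = (F_in − F_out)/L = (161.88 − 54.036) / 314000 m = 3.435e-04 mm/s.
R = 3.435e-04 × 3600 × 24 = 29.7 mm/day.

R ≈ 29.7 mm/day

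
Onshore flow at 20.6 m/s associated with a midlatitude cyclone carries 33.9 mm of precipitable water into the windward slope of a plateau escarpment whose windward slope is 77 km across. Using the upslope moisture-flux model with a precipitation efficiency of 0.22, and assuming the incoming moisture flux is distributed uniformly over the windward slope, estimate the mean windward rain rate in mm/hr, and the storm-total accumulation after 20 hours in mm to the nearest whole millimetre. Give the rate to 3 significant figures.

R ≈ 7.18 mm/hr; total ≈ 144 mm

Incoming column moisture flux per unit ridge length: F = V × PW = 20.6 × 33.9 = 698.34 mm·m/s.
Spread over the 77 km slope with efficiency ε = 0.22: R = ε·F/W = 0.22 × 698.34 / 77000 m = 1.995e-03 mm/s.
R = 1.995e-03 × 3600 = 7.18 mm/hr.
Over 20 h: total = 7.18 × 20 = 143.6 ≈ 144 mm.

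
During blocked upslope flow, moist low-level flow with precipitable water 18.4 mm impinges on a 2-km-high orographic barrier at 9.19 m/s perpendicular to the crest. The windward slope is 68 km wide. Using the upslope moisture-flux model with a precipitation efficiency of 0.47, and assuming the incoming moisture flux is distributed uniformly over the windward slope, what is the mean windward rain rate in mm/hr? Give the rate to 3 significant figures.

R ≈ 4.21 mm/hr

Incoming column moisture flux per unit ridge length: F = V × PW = 9.19 × 18.4 = 169.096 mm·m/s.
Spread over the 68 km slope with efficiency ε = 0.47: R = ε·F/W = 0.47 × 169.096 / 68000 m = 1.169e-03 mm/s.
R = 1.169e-03 × 3600 = 4.21 mm/hr.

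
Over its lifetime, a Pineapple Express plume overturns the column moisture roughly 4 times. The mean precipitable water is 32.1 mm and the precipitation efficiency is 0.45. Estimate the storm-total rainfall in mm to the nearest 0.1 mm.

rainfall ≈ 57.8 mm

Each cycle deposits ε × PW = 0.45 × 32.1 = 14.445 mm.
Over 4 cycles: 4 × 14.445 = 57.8 mm.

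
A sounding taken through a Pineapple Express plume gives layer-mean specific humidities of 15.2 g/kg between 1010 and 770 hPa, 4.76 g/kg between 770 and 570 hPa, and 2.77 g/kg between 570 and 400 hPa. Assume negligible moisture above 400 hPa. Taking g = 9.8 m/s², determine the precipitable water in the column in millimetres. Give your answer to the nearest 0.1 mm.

Precipitable water is the column-integrated vapour mass per unit area: PW = (1/g) Σ q̄ Δp, with q in kg/kg and Δp in Pa (1 kg/m² of water = 1 mm).
Layer 1010–770 hPa: Δp = 240 hPa = 24000 Pa, q̄ = 0.0152 kg/kg → 0.0152 × 24000 / 9.8 = 37.22 mm
Layer 770–570 hPa: Δp = 200 hPa = 20000 Pa, q̄ = 0.00476 kg/kg → 0.00476 × 20000 / 9.8 = 9.71 mm
Layer 570–400 hPa: Δp = 170 hPa = 17000 Pa, q̄ = 0.00277 kg/kg → 0.00277 × 17000 / 9.8 = 4.81 mm
PW = 37.22 + 9.71 + 4.81 = 51.74 ≈ 51.7 mm.

PW ≈ 51.7 mm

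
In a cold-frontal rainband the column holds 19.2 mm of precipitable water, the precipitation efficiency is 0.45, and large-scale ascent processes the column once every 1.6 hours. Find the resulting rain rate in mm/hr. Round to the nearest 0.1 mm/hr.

R ≈ 5.4 mm/hr

Each overturning extracts ε × PW = 0.45 × 19.2 = 8.64 mm.
Rate = ε·PW / τ = 8.64 / 1.6 h = 5.4 mm/hr.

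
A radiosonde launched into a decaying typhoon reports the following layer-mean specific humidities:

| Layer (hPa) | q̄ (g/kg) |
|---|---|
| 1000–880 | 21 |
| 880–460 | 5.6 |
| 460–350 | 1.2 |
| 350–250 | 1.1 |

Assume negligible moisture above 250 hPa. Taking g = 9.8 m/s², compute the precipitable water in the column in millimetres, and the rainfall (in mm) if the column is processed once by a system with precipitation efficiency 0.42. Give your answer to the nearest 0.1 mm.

PW ≈ 52.2 mm; rainfall ≈ 21.9 mm

Precipitable water is the column-integrated vapour mass per unit area: PW = (1/g) Σ q̄ Δp, with q in kg/kg and Δp in Pa (1 kg/m² of water = 1 mm).
Layer 1000–880 hPa: Δp = 120 hPa = 12000 Pa, q̄ = 0.021 kg/kg → 0.021 × 12000 / 9.8 = 25.71 mm
Layer 880–460 hPa: Δp = 420 hPa = 42000 Pa, q̄ = 0.0056 kg/kg → 0.0056 × 42000 / 9.8 = 24.00 mm
Layer 460–350 hPa: Δp = 110 hPa = 11000 Pa, q̄ = 0.0012 kg/kg → 0.0012 × 11000 / 9.8 = 1.35 mm
Layer 350–250 hPa: Δp = 100 hPa = 10000 Pa, q̄ = 0.0011 kg/kg → 0.0011 × 10000 / 9.8 = 1.12 mm
PW = 25.71 + 24.00 + 1.35 + 1.12 = 52.18 ≈ 52.2 mm.
Rainfall = ε × PW = 0.42 × 52.2 = 21.9 mm.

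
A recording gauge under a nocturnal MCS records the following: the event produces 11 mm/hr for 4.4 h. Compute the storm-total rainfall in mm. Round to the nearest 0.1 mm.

total ≈ 48.4 mm

Total = Σ Rᵢ Δtᵢ = 11 × 4.4
      = 48.4 = 48.4 mm.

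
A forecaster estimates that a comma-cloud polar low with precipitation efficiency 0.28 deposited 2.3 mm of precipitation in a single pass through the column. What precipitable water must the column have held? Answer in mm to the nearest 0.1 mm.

PW = precipitation / ε = 2.3 / 0.28 = 8.2 mm.

PW ≈ 8.2 mm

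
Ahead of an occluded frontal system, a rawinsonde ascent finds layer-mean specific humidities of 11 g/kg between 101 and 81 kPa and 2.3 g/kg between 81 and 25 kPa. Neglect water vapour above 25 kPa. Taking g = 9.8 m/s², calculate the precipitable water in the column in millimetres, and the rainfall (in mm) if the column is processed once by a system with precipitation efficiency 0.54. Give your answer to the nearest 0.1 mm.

Precipitable water is the column-integrated vapour mass per unit area: PW = (1/g) Σ q̄ Δp, with q in kg/kg and Δp in Pa (1 kg/m² of water = 1 mm).
Layer 101–81 kPa: Δp = 200 hPa = 20000 Pa, q̄ = 0.011 kg/kg → 0.011 × 20000 / 9.8 = 22.45 mm
Layer 81–25 kPa: Δp = 560 hPa = 56000 Pa, q̄ = 0.0023 kg/kg → 0.0023 × 56000 / 9.8 = 13.14 mm
PW = 22.45 + 13.14 = 35.59 ≈ 35.6 mm.
Rainfall = ε × PW = 0.54 × 35.6 = 19.2 mm.

PW ≈ 35.6 mm; rainfall ≈ 19.2 mm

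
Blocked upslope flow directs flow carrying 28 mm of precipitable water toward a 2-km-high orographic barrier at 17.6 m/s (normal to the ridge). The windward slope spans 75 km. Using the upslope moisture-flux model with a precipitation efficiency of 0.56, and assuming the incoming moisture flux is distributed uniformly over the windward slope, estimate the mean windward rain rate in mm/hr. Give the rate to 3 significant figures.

R ≈ 13.2 mm/hr

Incoming column moisture flux per unit ridge length: F = V × PW = 17.6 × 28 = 492.8 mm·m/s.
Spread over the 75 km slope with efficiency ε = 0.56: R = ε·F/W = 0.56 × 492.8 / 75000 m = 3.680e-03 mm/s.
R = 3.680e-03 × 3600 = 13.2 mm/hr.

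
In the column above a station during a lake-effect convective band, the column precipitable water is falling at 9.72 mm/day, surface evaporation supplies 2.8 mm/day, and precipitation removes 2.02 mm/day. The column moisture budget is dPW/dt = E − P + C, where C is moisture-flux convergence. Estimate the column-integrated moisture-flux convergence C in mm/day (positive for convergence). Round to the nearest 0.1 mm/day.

C ≈ -10.5 mm/day

dPW/dt = -9.72 mm/day.
C = dPW/dt − E + P = (-9.72) − 2.8 + 2.02 = -10.5 mm/day.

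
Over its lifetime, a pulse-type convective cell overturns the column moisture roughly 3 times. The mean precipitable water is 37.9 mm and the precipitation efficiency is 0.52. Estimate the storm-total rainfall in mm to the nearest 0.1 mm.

rainfall ≈ 59.1 mm

Each cycle deposits ε × PW = 0.52 × 37.9 = 19.708 mm.
Over 3 cycles: 3 × 19.708 = 59.1 mm.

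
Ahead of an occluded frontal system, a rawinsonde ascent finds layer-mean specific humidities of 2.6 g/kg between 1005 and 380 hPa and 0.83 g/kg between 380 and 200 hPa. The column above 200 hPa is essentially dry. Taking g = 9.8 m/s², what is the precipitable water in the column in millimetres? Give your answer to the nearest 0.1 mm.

PW ≈ 18.1 mm

Precipitable water is the column-integrated vapour mass per unit area: PW = (1/g) Σ q̄ Δp, with q in kg/kg and Δp in Pa (1 kg/m² of water = 1 mm).
Layer 1005–380 hPa: Δp = 625 hPa = 62500 Pa, q̄ = 0.0026 kg/kg → 0.0026 × 62500 / 9.8 = 16.58 mm
Layer 380–200 hPa: Δp = 180 hPa = 18000 Pa, q̄ = 0.00083 kg/kg → 0.00083 × 18000 / 9.8 = 1.52 mm
PW = 16.58 + 1.52 = 18.10 ≈ 18.1 mm.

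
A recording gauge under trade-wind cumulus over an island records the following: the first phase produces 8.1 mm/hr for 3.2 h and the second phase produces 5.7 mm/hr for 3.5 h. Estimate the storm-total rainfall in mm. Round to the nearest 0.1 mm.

total ≈ 45.9 mm

Total = Σ Rᵢ Δtᵢ = 8.1 × 3.2 + 5.7 × 3.5
      = 25.92 + 19.95 = 45.9 mm.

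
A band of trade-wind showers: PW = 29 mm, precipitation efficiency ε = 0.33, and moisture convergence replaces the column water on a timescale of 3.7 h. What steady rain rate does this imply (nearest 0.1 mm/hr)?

Each overturning extracts ε × PW = 0.33 × 29 = 9.57 mm.
Rate = ε·PW / τ = 9.57 / 3.7 h = 2.6 mm/hr.

R ≈ 2.6 mm/hr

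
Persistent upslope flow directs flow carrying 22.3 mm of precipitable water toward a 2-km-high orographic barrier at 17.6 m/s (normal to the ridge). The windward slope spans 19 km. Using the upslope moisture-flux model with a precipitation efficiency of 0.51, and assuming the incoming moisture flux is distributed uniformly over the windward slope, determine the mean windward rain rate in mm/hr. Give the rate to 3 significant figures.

R ≈ 37.9 mm/hr

Incoming column moisture flux per unit ridge length: F = V × PW = 17.6 × 22.3 = 392.48 mm·m/s.
Spread over the 19 km slope with efficiency ε = 0.51: R = ε·F/W = 0.51 × 392.48 / 19000 m = 1.053e-02 mm/s.
R = 1.053e-02 × 3600 = 37.9 mm/hr.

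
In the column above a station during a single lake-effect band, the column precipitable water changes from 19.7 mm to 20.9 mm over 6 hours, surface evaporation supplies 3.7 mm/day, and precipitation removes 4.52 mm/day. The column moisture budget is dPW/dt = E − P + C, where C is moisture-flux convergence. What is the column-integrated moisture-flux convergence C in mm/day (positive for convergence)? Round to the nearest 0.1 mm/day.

C ≈ 5.6 mm/day

dPW/dt = (20.9 − 19.7) mm / (6/24 day) = +4.800 mm/day.
C = dPW/dt − E + P = (+4.800) − 3.7 + 4.52 = 5.6 mm/day.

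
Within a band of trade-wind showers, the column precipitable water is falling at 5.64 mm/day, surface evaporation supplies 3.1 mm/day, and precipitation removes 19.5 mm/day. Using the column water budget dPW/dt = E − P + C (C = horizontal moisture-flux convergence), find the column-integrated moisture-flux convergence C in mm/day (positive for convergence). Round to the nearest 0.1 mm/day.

C ≈ 10.8 mm/day

dPW/dt = -5.64 mm/day.
C = dPW/dt − E + P = (-5.64) − 3.1 + 19.5 = 10.8 mm/day.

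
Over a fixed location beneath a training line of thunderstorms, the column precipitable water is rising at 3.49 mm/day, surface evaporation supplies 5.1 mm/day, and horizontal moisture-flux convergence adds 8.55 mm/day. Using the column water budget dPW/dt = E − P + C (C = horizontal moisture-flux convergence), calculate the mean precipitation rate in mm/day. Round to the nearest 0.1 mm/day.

P ≈ 10.2 mm/day

dPW/dt = +3.49 mm/day.
P = E + C − dPW/dt = 5.1 + (8.55) − (+3.49) = 10.2 mm/day.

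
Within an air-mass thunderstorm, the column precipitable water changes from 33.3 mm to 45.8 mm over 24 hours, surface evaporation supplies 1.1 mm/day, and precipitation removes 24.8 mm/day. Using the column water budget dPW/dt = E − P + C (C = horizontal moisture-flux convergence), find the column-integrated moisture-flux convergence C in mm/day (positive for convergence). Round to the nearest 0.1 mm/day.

C ≈ 36.2 mm/day

dPW/dt = (45.8 − 33.3) mm / (24/24 day) = +12.500 mm/day.
C = dPW/dt − E + P = (+12.500) − 1.1 + 24.8 = 36.2 mm/day.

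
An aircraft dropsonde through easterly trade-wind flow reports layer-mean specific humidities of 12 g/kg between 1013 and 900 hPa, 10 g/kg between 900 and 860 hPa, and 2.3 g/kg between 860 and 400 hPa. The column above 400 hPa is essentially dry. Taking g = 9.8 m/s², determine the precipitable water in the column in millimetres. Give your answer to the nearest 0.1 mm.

Precipitable water is the column-integrated vapour mass per unit area: PW = (1/g) Σ q̄ Δp, with q in kg/kg and Δp in Pa (1 kg/m² of water = 1 mm).
Layer 1013–900 hPa: Δp = 113 hPa = 11300 Pa, q̄ = 0.012 kg/kg → 0.012 × 11300 / 9.8 = 13.84 mm
Layer 900–860 hPa: Δp = 40 hPa = 4000 Pa, q̄ = 0.01 kg/kg → 0.01 × 4000 / 9.8 = 4.08 mm
Layer 860–400 hPa: Δp = 460 hPa = 46000 Pa, q̄ = 0.0023 kg/kg → 0.0023 × 46000 / 9.8 = 10.80 mm
PW = 13.84 + 4.08 + 10.80 = 28.72 ≈ 28.7 mm.

PW ≈ 28.7 mm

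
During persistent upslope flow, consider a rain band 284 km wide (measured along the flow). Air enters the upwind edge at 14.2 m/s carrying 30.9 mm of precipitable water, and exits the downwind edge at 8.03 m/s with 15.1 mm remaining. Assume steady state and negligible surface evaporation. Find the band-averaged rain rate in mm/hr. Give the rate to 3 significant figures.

Column moisture flux per unit crosswind length is F = V × PW.
Inflow: F_in = 14.2 × 30.9 = 438.78 mm·m/s
Outflow: F_out = 8.03 × 15.1 = 121.253 mm·m/s
Steady-state rate R = (F_in − F_out)/L = (438.78 − 121.253) / 284000 m = 1.118e-03 mm/s.
R = 1.118e-03 × 3600 = 4.02 mm/hr.

R ≈ 4.02 mm/hr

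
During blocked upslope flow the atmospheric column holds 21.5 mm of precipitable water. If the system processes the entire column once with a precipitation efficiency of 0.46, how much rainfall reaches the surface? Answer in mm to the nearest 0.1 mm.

Rainfall = ε × PW = 0.46 × 21.5 = 9.9 mm.

rainfall ≈ 9.9 mm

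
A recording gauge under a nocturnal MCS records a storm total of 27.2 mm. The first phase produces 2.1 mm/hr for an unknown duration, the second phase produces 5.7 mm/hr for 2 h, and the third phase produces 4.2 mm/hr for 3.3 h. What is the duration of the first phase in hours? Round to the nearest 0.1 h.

Known phases: 5.7 × 2 + 4.2 × 3.3 = 11.4 + 13.86 = 25.26 mm.
Remaining depth = 27.2 − 25.26 = 1.94 mm.
Duration = 1.94 / 2.1 = 0.9 h.

duration ≈ 0.9 h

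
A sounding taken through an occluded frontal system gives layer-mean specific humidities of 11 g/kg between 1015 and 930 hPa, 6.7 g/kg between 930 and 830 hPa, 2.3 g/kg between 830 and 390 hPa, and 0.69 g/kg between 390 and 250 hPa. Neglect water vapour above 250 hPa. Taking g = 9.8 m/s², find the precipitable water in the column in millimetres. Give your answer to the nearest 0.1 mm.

Precipitable water is the column-integrated vapour mass per unit area: PW = (1/g) Σ q̄ Δp, with q in kg/kg and Δp in Pa (1 kg/m² of water = 1 mm).
Layer 1015–930 hPa: Δp = 85 hPa = 8500 Pa, q̄ = 0.011 kg/kg → 0.011 × 8500 / 9.8 = 9.54 mm
Layer 930–830 hPa: Δp = 100 hPa = 10000 Pa, q̄ = 0.0067 kg/kg → 0.0067 × 10000 / 9.8 = 6.84 mm
Layer 830–390 hPa: Δp = 440 hPa = 44000 Pa, q̄ = 0.0023 kg/kg → 0.0023 × 44000 / 9.8 = 10.33 mm
Layer 390–250 hPa: Δp = 140 hPa = 14000 Pa, q̄ = 0.00069 kg/kg → 0.00069 × 14000 / 9.8 = 0.99 mm
PW = 9.54 + 6.84 + 10.33 + 0.99 = 27.70 ≈ 27.7 mm.

PW ≈ 27.7 mm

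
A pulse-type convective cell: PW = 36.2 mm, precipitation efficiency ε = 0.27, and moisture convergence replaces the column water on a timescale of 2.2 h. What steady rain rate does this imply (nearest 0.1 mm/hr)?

Each overturning extracts ε × PW = 0.27 × 36.2 = 9.774 mm.
Rate = ε·PW / τ = 9.774 / 2.2 h = 4.4 mm/hr.

R ≈ 4.4 mm/hr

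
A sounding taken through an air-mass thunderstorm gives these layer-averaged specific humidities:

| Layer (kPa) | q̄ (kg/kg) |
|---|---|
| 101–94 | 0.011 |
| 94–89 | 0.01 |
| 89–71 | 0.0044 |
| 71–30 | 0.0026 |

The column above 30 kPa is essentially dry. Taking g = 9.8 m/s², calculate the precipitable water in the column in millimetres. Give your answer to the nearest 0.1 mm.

PW ≈ 31.9 mm

Precipitable water is the column-integrated vapour mass per unit area: PW = (1/g) Σ q̄ Δp, with q in kg/kg and Δp in Pa (1 kg/m² of water = 1 mm).
Layer 101–94 kPa: Δp = 70 hPa = 7000 Pa, q̄ = 0.011 kg/kg → 0.011 × 7000 / 9.8 = 7.86 mm
Layer 94–89 kPa: Δp = 50 hPa = 5000 Pa, q̄ = 0.01 kg/kg → 0.01 × 5000 / 9.8 = 5.10 mm
Layer 89–71 kPa: Δp = 180 hPa = 18000 Pa, q̄ = 0.0044 kg/kg → 0.0044 × 18000 / 9.8 = 8.08 mm
Layer 71–30 kPa: Δp = 410 hPa = 41000 Pa, q̄ = 0.0026 kg/kg → 0.0026 × 41000 / 9.8 = 10.88 mm
PW = 7.86 + 5.10 + 8.08 + 10.88 = 31.92 ≈ 31.9 mm.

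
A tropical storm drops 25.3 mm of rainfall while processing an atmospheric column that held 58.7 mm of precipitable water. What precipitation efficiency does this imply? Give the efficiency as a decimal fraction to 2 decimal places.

ε = rainfall / PW = 25.3 / 58.7 = 0.43.

ε ≈ 0.43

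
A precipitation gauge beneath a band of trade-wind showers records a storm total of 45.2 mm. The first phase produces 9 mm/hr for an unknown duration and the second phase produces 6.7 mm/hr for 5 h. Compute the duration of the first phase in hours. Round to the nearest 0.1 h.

Known phases: 6.7 × 5 = 33.5 mm.
Remaining depth = 45.2 − 33.5 = 11.7 mm.
Duration = 11.7 / 9 = 1.3 h.

duration ≈ 1.3 h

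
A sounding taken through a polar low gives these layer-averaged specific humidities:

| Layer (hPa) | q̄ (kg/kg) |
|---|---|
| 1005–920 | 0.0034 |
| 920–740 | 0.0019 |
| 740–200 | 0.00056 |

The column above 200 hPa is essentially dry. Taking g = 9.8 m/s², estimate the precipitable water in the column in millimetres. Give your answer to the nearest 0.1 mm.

PW ≈ 9.5 mm

Precipitable water is the column-integrated vapour mass per unit area: PW = (1/g) Σ q̄ Δp, with q in kg/kg and Δp in Pa (1 kg/m² of water = 1 mm).
Layer 1005–920 hPa: Δp = 85 hPa = 8500 Pa, q̄ = 0.0034 kg/kg → 0.0034 × 8500 / 9.8 = 2.95 mm
Layer 920–740 hPa: Δp = 180 hPa = 18000 Pa, q̄ = 0.0019 kg/kg → 0.0019 × 18000 / 9.8 = 3.49 mm
Layer 740–200 hPa: Δp = 540 hPa = 54000 Pa, q̄ = 0.00056 kg/kg → 0.00056 × 54000 / 9.8 = 3.09 mm
PW = 2.95 + 3.49 + 3.09 = 9.53 ≈ 9.5 mm.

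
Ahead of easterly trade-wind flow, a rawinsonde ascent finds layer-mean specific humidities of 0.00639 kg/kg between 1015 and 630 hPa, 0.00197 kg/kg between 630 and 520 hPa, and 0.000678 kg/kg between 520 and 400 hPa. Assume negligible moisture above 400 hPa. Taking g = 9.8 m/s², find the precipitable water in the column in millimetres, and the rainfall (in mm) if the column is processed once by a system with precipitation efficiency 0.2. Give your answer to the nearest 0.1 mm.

Precipitable water is the column-integrated vapour mass per unit area: PW = (1/g) Σ q̄ Δp, with q in kg/kg and Δp in Pa (1 kg/m² of water = 1 mm).
Layer 1015–630 hPa: Δp = 385 hPa = 38500 Pa, q̄ = 0.00639 kg/kg → 0.00639 × 38500 / 9.8 = 25.10 mm
Layer 630–520 hPa: Δp = 110 hPa = 11000 Pa, q̄ = 0.00197 kg/kg → 0.00197 × 11000 / 9.8 = 2.21 mm
Layer 520–400 hPa: Δp = 120 hPa = 12000 Pa, q̄ = 0.000678 kg/kg → 0.000678 × 12000 / 9.8 = 0.83 mm
PW = 25.10 + 2.21 + 0.83 = 28.14 ≈ 28.1 mm.
Rainfall = ε × PW = 0.2 × 28.1 = 5.6 mm.

PW ≈ 28.1 mm; rainfall ≈ 5.6 mm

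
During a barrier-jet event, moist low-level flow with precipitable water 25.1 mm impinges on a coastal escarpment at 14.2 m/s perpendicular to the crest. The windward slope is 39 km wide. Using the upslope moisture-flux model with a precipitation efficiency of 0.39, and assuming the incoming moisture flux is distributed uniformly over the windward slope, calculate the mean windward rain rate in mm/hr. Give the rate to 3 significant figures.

Incoming column moisture flux per unit ridge length: F = V × PW = 14.2 × 25.1 = 356.42 mm·m/s.
Spread over the 39 km slope with efficiency ε = 0.39: R = ε·F/W = 0.39 × 356.42 / 39000 m = 3.564e-03 mm/s.
R = 3.564e-03 × 3600 = 12.8 mm/hr.

R ≈ 12.8 mm/hr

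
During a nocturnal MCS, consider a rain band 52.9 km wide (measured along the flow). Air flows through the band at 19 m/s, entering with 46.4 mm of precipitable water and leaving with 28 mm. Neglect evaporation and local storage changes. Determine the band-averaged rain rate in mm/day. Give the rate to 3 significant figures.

Column moisture flux per unit crosswind length is F = V × PW.
Inflow: F_in = 19 × 46.4 = 881.6 mm·m/s
Outflow: F_out = 19 × 28 = 532 mm·m/s
Steady-state rate R = (F_in − F_out)/L = (881.6 − 532) / 52900 m = 6.609e-03 mm/s.
R = 6.609e-03 × 3600 × 24 = 571 mm/day.

R ≈ 571 mm/day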